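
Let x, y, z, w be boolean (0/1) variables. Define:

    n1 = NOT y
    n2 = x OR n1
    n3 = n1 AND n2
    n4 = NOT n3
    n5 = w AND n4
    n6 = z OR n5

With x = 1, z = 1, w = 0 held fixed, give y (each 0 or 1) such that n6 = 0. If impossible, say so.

no solution exists

With x = 1, z = 1, w = 0 fixed, none of the 2 settings of y give n6 = 0.
For example, with y=1:
n1 = NOT y = NOT 1 = 0
n2 = x OR n1 = 1 OR 0 = 1
n3 = n1 AND n2 = 0 AND 1 = 0
n4 = NOT n3 = NOT 0 = 1
n5 = w AND n4 = 0 AND 1 = 0
n6 = z OR n5 = 1 OR 0 = 1
giving n6 = 1 ≠ 0.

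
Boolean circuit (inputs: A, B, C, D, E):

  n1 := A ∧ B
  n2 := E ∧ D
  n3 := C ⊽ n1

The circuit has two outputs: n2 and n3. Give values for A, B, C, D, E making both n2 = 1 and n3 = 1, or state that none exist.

A=1, B=0, C=0, D=1, E=1

Check with A=1, B=0, C=0, D=1, E=1:
n1 = A ∧ B = 1 ∧ 0 = 0
n2 = E ∧ D = 1 ∧ 1 = 1
n3 = C ⊽ n1 = 0 ⊽ 0 = 1
So n2 = 1 and n3 = 1.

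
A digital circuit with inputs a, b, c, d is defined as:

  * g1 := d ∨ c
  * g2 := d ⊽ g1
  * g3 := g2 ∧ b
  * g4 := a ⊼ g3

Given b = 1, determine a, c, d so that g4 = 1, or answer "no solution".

g4 = a ⊼ g3 must be 1, so at least one of a, g3 is 0.
Check with b = 1 and a=0, c=1, d=0:
g1 = d ∨ c = 0 ∨ 1 = 1
g2 = d ⊽ g1 = 0 ⊽ 1 = 0
g3 = g2 ∧ b = 0 ∧ 1 = 0
g4 = a ⊼ g3 = 0 ⊼ 0 = 1
So g4 = 1.

a=0 c=1 d=0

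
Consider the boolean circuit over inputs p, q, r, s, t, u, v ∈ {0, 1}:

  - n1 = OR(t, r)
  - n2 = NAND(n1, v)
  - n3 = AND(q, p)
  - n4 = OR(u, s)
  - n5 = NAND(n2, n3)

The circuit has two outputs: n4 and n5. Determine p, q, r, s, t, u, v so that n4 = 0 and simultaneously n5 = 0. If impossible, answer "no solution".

Check with p=1, q=1, r=0, s=0, t=0, u=0, v=0:
n1 = OR(t, r) = OR(0, 0) = 0
n2 = NAND(n1, v) = NAND(0, 0) = 1
n3 = AND(q, p) = AND(1, 1) = 1
n4 = OR(u, s) = OR(0, 0) = 0
n5 = NAND(n2, n3) = NAND(1, 1) = 0
So n4 = 0 and n5 = 0.

p=1, q=1, r=0, s=0, t=0, u=0, v=0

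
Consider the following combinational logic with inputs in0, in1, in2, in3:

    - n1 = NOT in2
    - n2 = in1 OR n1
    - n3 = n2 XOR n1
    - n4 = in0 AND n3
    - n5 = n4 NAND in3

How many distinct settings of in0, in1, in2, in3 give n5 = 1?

n5 = n4 NAND in3 must be 1, so at least one of n4, in3 is 0.
Enumerating the 16 input combinations, 15 give n5 = 1 and 1 give n5 = 0.

15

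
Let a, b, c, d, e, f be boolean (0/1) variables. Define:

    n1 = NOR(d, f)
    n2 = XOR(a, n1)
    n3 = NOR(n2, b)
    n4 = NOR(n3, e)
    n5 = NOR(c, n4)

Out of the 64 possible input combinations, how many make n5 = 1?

n5 = NOR(c, n4) must be 1, so both c = 0 and n4 = 0.
n4 = NOR(n3, e) must be 0, so at least one of n3, e is 1.
Enumerating the 64 input combinations, 20 give n5 = 1 and 44 give n5 = 0.

20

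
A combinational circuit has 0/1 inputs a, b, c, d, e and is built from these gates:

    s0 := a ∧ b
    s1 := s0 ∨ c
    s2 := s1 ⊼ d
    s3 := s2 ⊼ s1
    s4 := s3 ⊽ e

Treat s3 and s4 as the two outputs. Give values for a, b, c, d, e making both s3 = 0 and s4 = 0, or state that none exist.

Check with a=0 b=1 c=1 d=0 e=1:
s0 = a ∧ b = 0 ∧ 1 = 0
s1 = s0 ∨ c = 0 ∨ 1 = 1
s2 = s1 ⊼ d = 1 ⊼ 0 = 1
s3 = s2 ⊼ s1 = 1 ⊼ 1 = 0
s4 = s3 ⊽ e = 0 ⊽ 1 = 0
So s3 = 0 and s4 = 0.

a=0 b=1 c=1 d=0 e=1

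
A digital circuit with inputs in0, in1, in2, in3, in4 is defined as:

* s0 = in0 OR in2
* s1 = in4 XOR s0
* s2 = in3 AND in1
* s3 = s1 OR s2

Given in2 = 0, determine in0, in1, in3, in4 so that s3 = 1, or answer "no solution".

in0=1 in1=0 in3=0 in4=0

s3 = s1 OR s2 must be 1, so at least one of s1, s2 is 1.
Check with in2 = 0 and in0=1, in1=0, in3=0, in4=0:
s0 = in0 OR in2 = 1 OR 0 = 1
s1 = in4 XOR s0 = 0 XOR 1 = 1
s2 = in3 AND in1 = 0 AND 0 = 0
s3 = s1 OR s2 = 1 OR 0 = 1
So s3 = 1.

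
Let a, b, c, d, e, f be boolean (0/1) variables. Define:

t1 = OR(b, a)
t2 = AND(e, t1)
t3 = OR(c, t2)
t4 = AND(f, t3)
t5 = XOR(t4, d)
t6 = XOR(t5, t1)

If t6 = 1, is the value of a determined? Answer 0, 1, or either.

either

Both values of a occur among assignments with t6 = 1:
  a=0: a=0, b=0, c=0, d=1, e=0, f=0
  a=1: a=1, b=0, c=0, d=0, e=0, f=0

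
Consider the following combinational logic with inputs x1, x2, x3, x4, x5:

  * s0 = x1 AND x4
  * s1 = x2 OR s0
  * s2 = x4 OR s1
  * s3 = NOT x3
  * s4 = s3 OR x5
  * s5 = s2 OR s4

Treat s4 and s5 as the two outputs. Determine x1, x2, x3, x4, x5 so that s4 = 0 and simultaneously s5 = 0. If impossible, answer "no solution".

Check with x1=0, x2=0, x3=1, x4=0, x5=0:
s0 = x1 AND x4 = 0 AND 0 = 0
s1 = x2 OR s0 = 0 OR 0 = 0
s2 = x4 OR s1 = 0 OR 0 = 0
s3 = NOT x3 = NOT 1 = 0
s4 = s3 OR x5 = 0 OR 0 = 0
s5 = s2 OR s4 = 0 OR 0 = 0
So s4 = 0 and s5 = 0.

x1=0, x2=0, x3=1, x4=0, x5=0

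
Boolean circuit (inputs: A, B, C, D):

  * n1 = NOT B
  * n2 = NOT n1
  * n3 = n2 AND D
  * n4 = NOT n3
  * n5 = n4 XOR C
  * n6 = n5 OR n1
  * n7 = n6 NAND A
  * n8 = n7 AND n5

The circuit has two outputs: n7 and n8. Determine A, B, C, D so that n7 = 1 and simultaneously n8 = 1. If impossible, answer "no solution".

A=0, B=1, C=0, D=0

Check with A=0, B=1, C=0, D=0:
n1 = NOT B = NOT 1 = 0
n2 = NOT n1 = NOT 0 = 1
n3 = n2 AND D = 1 AND 0 = 0
n4 = NOT n3 = NOT 0 = 1
n5 = n4 XOR C = 1 XOR 0 = 1
n6 = n5 OR n1 = 1 OR 0 = 1
n7 = n6 NAND A = 1 NAND 0 = 1
n8 = n7 AND n5 = 1 AND 1 = 1
So n7 = 1 and n8 = 1.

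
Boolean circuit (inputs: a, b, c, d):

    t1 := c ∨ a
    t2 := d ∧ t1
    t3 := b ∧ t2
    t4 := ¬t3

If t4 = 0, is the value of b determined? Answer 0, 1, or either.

1

t4 = ¬t3 must be 0, so t3 = 1.
t3 = b ∧ t2 must be 1, so both b = 1 and t2 = 1.
t2 = d ∧ t1 must be 1, so both d = 1 and t1 = 1.
Every assignment with t4 = 0 has b = 1; there are 3 such assignment(s).
  a=0, b=1, c=1, d=1
  a=1, b=1, c=0, d=1
  a=1, b=1, c=1, d=1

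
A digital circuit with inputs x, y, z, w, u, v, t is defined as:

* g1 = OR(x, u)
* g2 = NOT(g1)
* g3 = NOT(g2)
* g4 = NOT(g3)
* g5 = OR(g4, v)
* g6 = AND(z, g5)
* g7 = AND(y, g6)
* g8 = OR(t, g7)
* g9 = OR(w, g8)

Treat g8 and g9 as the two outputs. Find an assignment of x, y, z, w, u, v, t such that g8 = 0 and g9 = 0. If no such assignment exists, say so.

Check with x=1, y=0, z=0, w=0, u=1, v=1, t=0:
g1 = OR(x, u) = OR(1, 1) = 1
g2 = NOT(g1) = NOT 1 = 0
g3 = NOT(g2) = NOT 0 = 1
g4 = NOT(g3) = NOT 1 = 0
g5 = OR(g4, v) = OR(0, 1) = 1
g6 = AND(z, g5) = AND(0, 1) = 0
g7 = AND(y, g6) = AND(0, 0) = 0
g8 = OR(t, g7) = OR(0, 0) = 0
g9 = OR(w, g8) = OR(0, 0) = 0
So g8 = 0 and g9 = 0.

x=1, y=0, z=0, w=0, u=1, v=1, t=0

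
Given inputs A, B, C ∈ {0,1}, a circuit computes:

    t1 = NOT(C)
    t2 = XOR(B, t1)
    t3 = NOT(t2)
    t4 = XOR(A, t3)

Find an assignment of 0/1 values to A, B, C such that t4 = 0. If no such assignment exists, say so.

A=1 B=1 C=0

Check with A=1 B=1 C=0:
t1 = NOT(C) = NOT 0 = 1
t2 = XOR(B, t1) = XOR(1, 1) = 0
t3 = NOT(t2) = NOT 0 = 1
t4 = XOR(A, t3) = XOR(1, 1) = 0
So t4 = 0 as required.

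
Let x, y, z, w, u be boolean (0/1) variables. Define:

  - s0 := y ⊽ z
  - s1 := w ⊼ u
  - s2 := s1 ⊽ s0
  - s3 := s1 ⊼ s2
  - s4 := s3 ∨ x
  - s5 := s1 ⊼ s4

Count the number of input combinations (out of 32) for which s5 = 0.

s5 = s1 ⊼ s4 must be 0, so both s1 = 1 and s4 = 1.
s1 = w ⊼ u must be 1, so at least one of w, u is 0.
s4 = s3 ∨ x must be 1, so at least one of s3, x is 1.
Enumerating the 32 input combinations, 24 give s5 = 0 and 8 give s5 = 1.

24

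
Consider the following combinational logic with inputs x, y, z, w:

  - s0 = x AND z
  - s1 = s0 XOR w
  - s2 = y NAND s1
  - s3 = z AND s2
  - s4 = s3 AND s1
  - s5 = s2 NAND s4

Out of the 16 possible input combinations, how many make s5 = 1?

s5 = s2 NAND s4 must be 1, so at least one of s2, s4 is 0.
Enumerating the 16 input combinations, 14 give s5 = 1 and 2 give s5 = 0.

14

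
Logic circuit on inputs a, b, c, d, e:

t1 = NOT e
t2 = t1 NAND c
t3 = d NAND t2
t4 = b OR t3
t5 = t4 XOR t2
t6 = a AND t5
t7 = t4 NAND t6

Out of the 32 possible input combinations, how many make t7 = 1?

t7 = t4 NAND t6 must be 1, so at least one of t4, t6 is 0.
Enumerating the 32 input combinations, 28 give t7 = 1 and 4 give t7 = 0.

28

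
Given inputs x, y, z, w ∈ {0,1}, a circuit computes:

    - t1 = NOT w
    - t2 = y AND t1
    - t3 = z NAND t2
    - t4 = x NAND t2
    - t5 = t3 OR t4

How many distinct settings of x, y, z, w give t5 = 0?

1

t5 = t3 OR t4 must be 0, so both t3 = 0 and t4 = 0.
Satisfying assignments:
  x=1, y=1, z=1, w=0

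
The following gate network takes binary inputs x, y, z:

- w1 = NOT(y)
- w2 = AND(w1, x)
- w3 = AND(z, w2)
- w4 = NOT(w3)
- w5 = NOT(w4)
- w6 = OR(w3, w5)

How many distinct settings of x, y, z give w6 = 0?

7

w6 = OR(w3, w5) must be 0, so both w3 = 0 and w5 = 0.
w3 = AND(z, w2) must be 0, so at least one of z, w2 is 0.
w5 = NOT(w4) must be 0, so w4 = 1.
Enumerating the 8 input combinations, 7 give w6 = 0 and 1 give w6 = 1.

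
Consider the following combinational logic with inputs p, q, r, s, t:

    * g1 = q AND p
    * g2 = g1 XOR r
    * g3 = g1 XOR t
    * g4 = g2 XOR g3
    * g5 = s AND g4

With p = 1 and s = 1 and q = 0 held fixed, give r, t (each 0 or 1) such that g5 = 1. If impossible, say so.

g5 = s AND g4 must be 1, so both s = 1 and g4 = 1.
g4 = g2 XOR g3 must be 1, so g2 and g3 differ.
Check with p = 1 and s = 1 and q = 0 and r=0, t=1:
g1 = q AND p = 0 AND 1 = 0
g2 = g1 XOR r = 0 XOR 0 = 0
g3 = g1 XOR t = 0 XOR 1 = 1
g4 = g2 XOR g3 = 0 XOR 1 = 1
g5 = s AND g4 = 1 AND 1 = 1
So g5 = 1.

r=0 t=1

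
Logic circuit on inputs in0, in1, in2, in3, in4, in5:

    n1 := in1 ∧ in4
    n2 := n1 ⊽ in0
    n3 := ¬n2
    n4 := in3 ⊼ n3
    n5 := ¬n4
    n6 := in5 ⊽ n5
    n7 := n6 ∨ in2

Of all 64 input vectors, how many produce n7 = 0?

n7 = n6 ∨ in2 must be 0, so both n6 = 0 and in2 = 0.
Enumerating the 64 input combinations, 21 give n7 = 0 and 43 give n7 = 1.

21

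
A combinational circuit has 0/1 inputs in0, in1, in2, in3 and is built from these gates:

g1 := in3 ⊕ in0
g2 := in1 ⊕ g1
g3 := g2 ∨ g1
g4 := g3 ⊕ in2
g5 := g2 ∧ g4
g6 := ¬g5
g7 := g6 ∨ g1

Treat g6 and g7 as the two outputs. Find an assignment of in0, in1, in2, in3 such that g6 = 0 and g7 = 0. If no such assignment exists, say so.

Check with in0=0 in1=1 in2=0 in3=0:
g1 = in3 ⊕ in0 = 0 ⊕ 0 = 0
g2 = in1 ⊕ g1 = 1 ⊕ 0 = 1
g3 = g2 ∨ g1 = 1 ∨ 0 = 1
g4 = g3 ⊕ in2 = 1 ⊕ 0 = 1
g5 = g2 ∧ g4 = 1 ∧ 1 = 1
g6 = ¬g5 = ¬1 = 0
g7 = g6 ∨ g1 = 0 ∨ 0 = 0
So g6 = 0 and g7 = 0.

in0=0 in1=1 in2=0 in3=0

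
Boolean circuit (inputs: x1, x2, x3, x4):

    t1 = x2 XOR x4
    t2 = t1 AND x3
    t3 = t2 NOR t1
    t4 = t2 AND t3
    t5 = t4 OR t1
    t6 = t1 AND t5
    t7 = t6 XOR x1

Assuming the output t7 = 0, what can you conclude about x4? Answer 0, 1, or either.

either

Both values of x4 occur among assignments with t7 = 0:
  x4=0: x1=0, x2=0, x3=0, x4=0
  x4=1: x1=0, x2=1, x3=0, x4=1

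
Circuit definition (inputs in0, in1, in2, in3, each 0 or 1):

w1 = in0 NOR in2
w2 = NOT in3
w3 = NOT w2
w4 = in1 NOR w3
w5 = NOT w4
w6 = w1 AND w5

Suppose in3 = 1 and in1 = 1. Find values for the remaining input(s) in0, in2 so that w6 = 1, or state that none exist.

in0=0, in2=0

Check with in3 = 1 and in1 = 1 and in0=0, in2=0:
w1 = in0 NOR in2 = 0 NOR 0 = 1
w2 = NOT in3 = NOT 1 = 0
w3 = NOT w2 = NOT 0 = 1
w4 = in1 NOR w3 = 1 NOR 1 = 0
w5 = NOT w4 = NOT 0 = 1
w6 = w1 AND w5 = 1 AND 1 = 1
So w6 = 1.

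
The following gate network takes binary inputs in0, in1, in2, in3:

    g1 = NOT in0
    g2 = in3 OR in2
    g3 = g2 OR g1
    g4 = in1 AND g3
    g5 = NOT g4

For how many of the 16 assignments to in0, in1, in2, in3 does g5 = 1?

9

g5 = NOT g4 must be 1, so g4 = 0.
Enumerating the 16 input combinations, 9 give g5 = 1 and 7 give g5 = 0.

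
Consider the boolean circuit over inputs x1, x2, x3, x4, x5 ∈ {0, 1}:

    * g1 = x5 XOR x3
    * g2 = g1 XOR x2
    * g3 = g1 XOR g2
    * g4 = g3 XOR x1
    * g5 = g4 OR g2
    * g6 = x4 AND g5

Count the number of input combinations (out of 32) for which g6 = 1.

g6 = x4 AND g5 must be 1, so both x4 = 1 and g5 = 1.
g5 = g4 OR g2 must be 1, so at least one of g4, g2 is 1.
Enumerating the 32 input combinations, 12 give g6 = 1 and 20 give g6 = 0.

12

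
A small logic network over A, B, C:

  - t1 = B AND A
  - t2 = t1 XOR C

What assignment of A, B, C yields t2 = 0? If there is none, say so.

A=1 B=1 C=1

Check with A=1 B=1 C=1:
t1 = B AND A = 1 AND 1 = 1
t2 = t1 XOR C = 1 XOR 1 = 0
So t2 = 0 as required.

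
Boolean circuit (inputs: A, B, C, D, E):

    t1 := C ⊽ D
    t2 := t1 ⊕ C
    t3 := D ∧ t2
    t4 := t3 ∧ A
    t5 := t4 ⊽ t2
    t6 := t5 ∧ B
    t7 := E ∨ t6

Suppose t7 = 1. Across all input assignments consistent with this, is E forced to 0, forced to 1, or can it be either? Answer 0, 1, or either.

either

Both values of E occur among assignments with t7 = 1:
  E=0: A=0, B=1, C=0, D=1, E=0
  E=1: A=0, B=0, C=0, D=0, E=1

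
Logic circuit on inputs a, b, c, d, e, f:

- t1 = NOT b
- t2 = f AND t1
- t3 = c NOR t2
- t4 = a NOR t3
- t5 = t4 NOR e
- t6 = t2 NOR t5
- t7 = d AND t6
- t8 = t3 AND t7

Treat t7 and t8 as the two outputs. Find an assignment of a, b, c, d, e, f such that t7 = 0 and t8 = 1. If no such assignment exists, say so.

Across all 64 input combinations, none give both t7 = 0 and t8 = 1.

no solution exists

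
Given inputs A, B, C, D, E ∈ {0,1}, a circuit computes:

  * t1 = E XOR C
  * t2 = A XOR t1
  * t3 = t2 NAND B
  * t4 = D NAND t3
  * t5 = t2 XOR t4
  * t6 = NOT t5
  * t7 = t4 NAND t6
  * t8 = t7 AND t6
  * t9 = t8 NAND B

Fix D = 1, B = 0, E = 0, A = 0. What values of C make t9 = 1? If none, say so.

C=1

t9 = t8 NAND B must be 1, so at least one of t8, B is 0.
Check with D = 1, B = 0, E = 0, A = 0 and C=1:
t1 = E XOR C = 0 XOR 1 = 1
t2 = A XOR t1 = 0 XOR 1 = 1
t3 = t2 NAND B = 1 NAND 0 = 1
t4 = D NAND t3 = 1 NAND 1 = 0
t5 = t2 XOR t4 = 1 XOR 0 = 1
t6 = NOT t5 = NOT 1 = 0
t7 = t4 NAND t6 = 0 NAND 0 = 1
t8 = t7 AND t6 = 1 AND 0 = 0
t9 = t8 NAND B = 0 NAND 0 = 1
So t9 = 1.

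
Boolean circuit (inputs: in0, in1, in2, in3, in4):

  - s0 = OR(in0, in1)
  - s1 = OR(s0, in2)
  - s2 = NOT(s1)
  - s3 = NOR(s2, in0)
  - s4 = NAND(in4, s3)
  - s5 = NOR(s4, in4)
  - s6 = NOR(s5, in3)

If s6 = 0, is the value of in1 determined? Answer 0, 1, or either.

either

Both values of in1 occur among assignments with s6 = 0:
  in1=0: in0=0, in1=0, in2=0, in3=1, in4=0
  in1=1: in0=0, in1=1, in2=0, in3=1, in4=0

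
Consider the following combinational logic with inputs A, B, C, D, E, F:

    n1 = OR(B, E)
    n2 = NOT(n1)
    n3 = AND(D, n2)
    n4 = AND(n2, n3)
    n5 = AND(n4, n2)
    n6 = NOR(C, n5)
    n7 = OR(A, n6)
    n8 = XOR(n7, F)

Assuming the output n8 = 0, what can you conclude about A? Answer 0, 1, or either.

Both values of A occur among assignments with n8 = 0:
  A=0: A=0, B=0, C=0, D=0, E=0, F=1
  A=1: A=1, B=0, C=0, D=0, E=0, F=1

either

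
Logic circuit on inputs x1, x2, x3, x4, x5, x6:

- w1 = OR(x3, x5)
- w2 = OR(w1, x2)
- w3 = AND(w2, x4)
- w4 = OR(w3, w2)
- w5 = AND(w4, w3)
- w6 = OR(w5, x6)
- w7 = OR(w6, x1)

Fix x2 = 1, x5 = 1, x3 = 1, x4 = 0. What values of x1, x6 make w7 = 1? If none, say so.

w7 = OR(w6, x1) must be 1, so at least one of w6, x1 is 1.
Check with x2 = 1, x5 = 1, x3 = 1, x4 = 0 and x1=0, x6=1:
w1 = OR(x3, x5) = OR(1, 1) = 1
w2 = OR(w1, x2) = OR(1, 1) = 1
w3 = AND(w2, x4) = AND(1, 0) = 0
w4 = OR(w3, w2) = OR(0, 1) = 1
w5 = AND(w4, w3) = AND(1, 0) = 0
w6 = OR(w5, x6) = OR(0, 1) = 1
w7 = OR(w6, x1) = OR(1, 0) = 1
So w7 = 1.

x1=0, x6=1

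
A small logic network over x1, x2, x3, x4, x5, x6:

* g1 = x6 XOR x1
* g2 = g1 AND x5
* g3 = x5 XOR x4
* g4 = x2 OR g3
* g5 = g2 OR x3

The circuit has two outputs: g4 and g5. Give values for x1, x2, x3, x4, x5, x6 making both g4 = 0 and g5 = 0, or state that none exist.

Check with x1=1, x2=0, x3=0, x4=1, x5=1, x6=1:
g1 = x6 XOR x1 = 1 XOR 1 = 0
g2 = g1 AND x5 = 0 AND 1 = 0
g3 = x5 XOR x4 = 1 XOR 1 = 0
g4 = x2 OR g3 = 0 OR 0 = 0
g5 = g2 OR x3 = 0 OR 0 = 0
So g4 = 0 and g5 = 0.

x1=1, x2=0, x3=0, x4=1, x5=1, x6=1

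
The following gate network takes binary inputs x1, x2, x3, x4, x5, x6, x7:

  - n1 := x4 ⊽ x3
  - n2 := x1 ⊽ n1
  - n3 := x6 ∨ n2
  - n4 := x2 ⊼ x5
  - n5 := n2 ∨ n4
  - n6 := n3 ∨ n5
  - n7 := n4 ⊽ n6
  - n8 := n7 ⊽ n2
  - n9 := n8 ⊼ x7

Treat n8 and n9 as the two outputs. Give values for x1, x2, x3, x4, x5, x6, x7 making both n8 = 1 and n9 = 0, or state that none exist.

x1=1, x2=0, x3=1, x4=1, x5=0, x6=0, x7=1

Check with x1=1, x2=0, x3=1, x4=1, x5=0, x6=0, x7=1:
n1 = x4 ⊽ x3 = 1 ⊽ 1 = 0
n2 = x1 ⊽ n1 = 1 ⊽ 0 = 0
n3 = x6 ∨ n2 = 0 ∨ 0 = 0
n4 = x2 ⊼ x5 = 0 ⊼ 0 = 1
n5 = n2 ∨ n4 = 0 ∨ 1 = 1
n6 = n3 ∨ n5 = 0 ∨ 1 = 1
n7 = n4 ⊽ n6 = 1 ⊽ 1 = 0
n8 = n7 ⊽ n2 = 0 ⊽ 0 = 1
n9 = n8 ⊼ x7 = 1 ⊼ 1 = 0
So n8 = 1 and n9 = 0.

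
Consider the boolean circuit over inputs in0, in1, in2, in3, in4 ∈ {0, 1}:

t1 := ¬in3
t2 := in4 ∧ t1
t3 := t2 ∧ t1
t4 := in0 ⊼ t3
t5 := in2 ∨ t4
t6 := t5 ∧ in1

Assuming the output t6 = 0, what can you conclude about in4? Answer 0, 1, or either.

either

Both values of in4 occur among assignments with t6 = 0:
  in4=0: in0=0, in1=0, in2=0, in3=0, in4=0
  in4=1: in0=0, in1=0, in2=0, in3=0, in4=1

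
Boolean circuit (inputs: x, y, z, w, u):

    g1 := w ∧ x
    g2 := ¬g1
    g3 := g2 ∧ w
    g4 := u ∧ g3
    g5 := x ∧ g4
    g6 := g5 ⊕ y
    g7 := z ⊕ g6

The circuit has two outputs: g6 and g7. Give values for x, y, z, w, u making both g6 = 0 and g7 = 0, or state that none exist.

Check with x=1, y=0, z=0, w=0, u=1:
g1 = w ∧ x = 0 ∧ 1 = 0
g2 = ¬g1 = ¬0 = 1
g3 = g2 ∧ w = 1 ∧ 0 = 0
g4 = u ∧ g3 = 1 ∧ 0 = 0
g5 = x ∧ g4 = 1 ∧ 0 = 0
g6 = g5 ⊕ y = 0 ⊕ 0 = 0
g7 = z ⊕ g6 = 0 ⊕ 0 = 0
So g6 = 0 and g7 = 0.

x=1, y=0, z=0, w=0, u=1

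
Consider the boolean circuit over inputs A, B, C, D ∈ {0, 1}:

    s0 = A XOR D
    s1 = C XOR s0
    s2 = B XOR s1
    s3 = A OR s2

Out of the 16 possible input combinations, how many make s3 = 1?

12

s3 = A OR s2 must be 1, so at least one of A, s2 is 1.
Enumerating the 16 input combinations, 12 give s3 = 1 and 4 give s3 = 0.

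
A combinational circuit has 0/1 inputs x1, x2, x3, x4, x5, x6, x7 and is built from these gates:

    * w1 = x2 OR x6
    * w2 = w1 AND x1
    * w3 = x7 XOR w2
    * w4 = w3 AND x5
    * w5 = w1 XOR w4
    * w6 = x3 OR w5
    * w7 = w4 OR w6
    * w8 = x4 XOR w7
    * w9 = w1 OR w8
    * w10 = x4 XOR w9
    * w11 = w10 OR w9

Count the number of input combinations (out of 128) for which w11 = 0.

w11 = w10 OR w9 must be 0, so both w10 = 0 and w9 = 0.
Enumerating the 128 input combinations, 6 give w11 = 0 and 122 give w11 = 1.

6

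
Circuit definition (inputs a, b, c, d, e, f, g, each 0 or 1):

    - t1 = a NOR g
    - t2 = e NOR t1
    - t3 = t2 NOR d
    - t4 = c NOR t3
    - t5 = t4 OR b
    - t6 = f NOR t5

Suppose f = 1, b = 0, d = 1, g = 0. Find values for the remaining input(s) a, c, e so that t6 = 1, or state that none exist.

no solution exists

With f = 1, b = 0, d = 1, g = 0 fixed, none of the 8 settings of a, c, e give t6 = 1.
For example, with a=0, c=1, e=0:
t1 = a NOR g = 0 NOR 0 = 1
t2 = e NOR t1 = 0 NOR 1 = 0
t3 = t2 NOR d = 0 NOR 1 = 0
t4 = c NOR t3 = 1 NOR 0 = 0
t5 = t4 OR b = 0 OR 0 = 0
t6 = f NOR t5 = 1 NOR 0 = 0
giving t6 = 0 ≠ 1.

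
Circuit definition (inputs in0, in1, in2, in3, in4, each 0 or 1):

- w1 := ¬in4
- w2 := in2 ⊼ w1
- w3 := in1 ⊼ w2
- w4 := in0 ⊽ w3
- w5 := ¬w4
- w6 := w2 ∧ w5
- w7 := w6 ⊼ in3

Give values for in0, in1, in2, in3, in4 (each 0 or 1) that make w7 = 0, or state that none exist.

in0=1, in1=0, in2=1, in3=1, in4=1

Check with in0=1, in1=0, in2=1, in3=1, in4=1:
w1 = ¬in4 = ¬1 = 0
w2 = in2 ⊼ w1 = 1 ⊼ 0 = 1
w3 = in1 ⊼ w2 = 0 ⊼ 1 = 1
w4 = in0 ⊽ w3 = 1 ⊽ 1 = 0
w5 = ¬w4 = ¬0 = 1
w6 = w2 ∧ w5 = 1 ∧ 1 = 1
w7 = w6 ⊼ in3 = 1 ⊼ 1 = 0
So w7 = 0 as required.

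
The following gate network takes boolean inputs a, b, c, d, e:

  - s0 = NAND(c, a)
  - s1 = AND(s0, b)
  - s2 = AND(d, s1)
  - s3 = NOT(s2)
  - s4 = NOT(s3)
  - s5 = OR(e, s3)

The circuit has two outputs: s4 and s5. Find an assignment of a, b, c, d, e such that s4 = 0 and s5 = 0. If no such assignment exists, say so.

Across all 32 input combinations, none give both s4 = 0 and s5 = 0.

no solution exists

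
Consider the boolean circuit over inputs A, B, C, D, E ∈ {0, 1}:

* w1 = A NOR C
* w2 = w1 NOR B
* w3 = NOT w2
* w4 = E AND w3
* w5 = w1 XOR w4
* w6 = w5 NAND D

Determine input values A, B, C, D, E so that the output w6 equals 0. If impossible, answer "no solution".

A=1 B=1 C=1 D=1 E=1

w6 = w5 NAND D must be 0, so both w5 = 1 and D = 1.
w5 = w1 XOR w4 must be 1, so w1 and w4 differ.
Check with A=1 B=1 C=1 D=1 E=1:
w1 = A NOR C = 1 NOR 1 = 0
w2 = w1 NOR B = 0 NOR 1 = 0
w3 = NOT w2 = NOT 0 = 1
w4 = E AND w3 = 1 AND 1 = 1
w5 = w1 XOR w4 = 0 XOR 1 = 1
w6 = w5 NAND D = 1 NAND 1 = 0
So w6 = 0 as required.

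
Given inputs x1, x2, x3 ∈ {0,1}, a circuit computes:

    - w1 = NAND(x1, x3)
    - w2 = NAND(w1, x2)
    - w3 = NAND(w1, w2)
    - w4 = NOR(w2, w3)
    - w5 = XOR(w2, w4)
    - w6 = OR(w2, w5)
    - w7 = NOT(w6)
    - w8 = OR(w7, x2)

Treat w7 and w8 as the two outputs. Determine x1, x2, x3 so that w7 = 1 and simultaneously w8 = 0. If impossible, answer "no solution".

Across all 8 input combinations, none give both w7 = 1 and w8 = 0.

no solution exists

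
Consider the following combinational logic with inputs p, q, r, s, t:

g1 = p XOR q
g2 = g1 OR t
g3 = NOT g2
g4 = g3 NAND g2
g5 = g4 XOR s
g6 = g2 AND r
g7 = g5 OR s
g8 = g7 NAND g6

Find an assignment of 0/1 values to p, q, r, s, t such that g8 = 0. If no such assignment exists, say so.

p=0, q=1, r=1, s=1, t=0

g8 = g7 NAND g6 must be 0, so both g7 = 1 and g6 = 1.
Check with p=0, q=1, r=1, s=1, t=0:
g1 = p XOR q = 0 XOR 1 = 1
g2 = g1 OR t = 1 OR 0 = 1
g3 = NOT g2 = NOT 1 = 0
g4 = g3 NAND g2 = 0 NAND 1 = 1
g5 = g4 XOR s = 1 XOR 1 = 0
g6 = g2 AND r = 1 AND 1 = 1
g7 = g5 OR s = 0 OR 1 = 1
g8 = g7 NAND g6 = 1 NAND 1 = 0
So g8 = 0 as required.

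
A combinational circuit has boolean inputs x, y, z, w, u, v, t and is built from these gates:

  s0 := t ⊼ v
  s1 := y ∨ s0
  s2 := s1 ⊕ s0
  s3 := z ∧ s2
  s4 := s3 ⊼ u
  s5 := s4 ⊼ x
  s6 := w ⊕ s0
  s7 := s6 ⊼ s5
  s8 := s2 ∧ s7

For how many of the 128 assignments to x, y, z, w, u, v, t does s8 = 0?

117

s8 = s2 ∧ s7 must be 0, so at least one of s2, s7 is 0.
Enumerating the 128 input combinations, 117 give s8 = 0 and 11 give s8 = 1.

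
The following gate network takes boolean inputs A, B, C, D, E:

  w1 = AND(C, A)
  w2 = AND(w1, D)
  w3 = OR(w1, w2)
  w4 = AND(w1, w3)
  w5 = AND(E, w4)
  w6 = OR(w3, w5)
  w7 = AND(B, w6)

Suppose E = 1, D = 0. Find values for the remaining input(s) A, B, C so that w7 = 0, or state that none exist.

w7 = AND(B, w6) must be 0, so at least one of B, w6 is 0.
Check with E = 1, D = 0 and A=1, B=1, C=0:
w1 = AND(C, A) = AND(0, 1) = 0
w2 = AND(w1, D) = AND(0, 0) = 0
w3 = OR(w1, w2) = OR(0, 0) = 0
w4 = AND(w1, w3) = AND(0, 0) = 0
w5 = AND(E, w4) = AND(1, 0) = 0
w6 = OR(w3, w5) = OR(0, 0) = 0
w7 = AND(B, w6) = AND(1, 0) = 0
So w7 = 0.

A=1, B=1, C=0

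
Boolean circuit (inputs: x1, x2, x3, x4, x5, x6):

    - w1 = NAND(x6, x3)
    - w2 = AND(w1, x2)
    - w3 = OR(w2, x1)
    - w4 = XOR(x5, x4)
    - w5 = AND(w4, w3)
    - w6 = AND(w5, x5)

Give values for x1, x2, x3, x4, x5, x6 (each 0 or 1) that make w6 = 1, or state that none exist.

w6 = AND(w5, x5) must be 1, so both w5 = 1 and x5 = 1.
w5 = AND(w4, w3) must be 1, so both w4 = 1 and w3 = 1.
w4 = XOR(x5, x4) must be 1, so x5 and x4 differ.
Check with x1=1, x2=0, x3=0, x4=0, x5=1, x6=1:
w1 = NAND(x6, x3) = NAND(1, 0) = 1
w2 = AND(w1, x2) = AND(1, 0) = 0
w3 = OR(w2, x1) = OR(0, 1) = 1
w4 = XOR(x5, x4) = XOR(1, 0) = 1
w5 = AND(w4, w3) = AND(1, 1) = 1
w6 = AND(w5, x5) = AND(1, 1) = 1
So w6 = 1 as required.

x1=1, x2=0, x3=0, x4=0, x5=1, x6=1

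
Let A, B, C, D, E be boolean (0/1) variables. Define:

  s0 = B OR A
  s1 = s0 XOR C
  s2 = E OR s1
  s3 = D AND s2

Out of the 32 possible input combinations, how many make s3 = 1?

s3 = D AND s2 must be 1, so both D = 1 and s2 = 1.
s2 = E OR s1 must be 1, so at least one of E, s1 is 1.
Enumerating the 32 input combinations, 12 give s3 = 1 and 20 give s3 = 0.

12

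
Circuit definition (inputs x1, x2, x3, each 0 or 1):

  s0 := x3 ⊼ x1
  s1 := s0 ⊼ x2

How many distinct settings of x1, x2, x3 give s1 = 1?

5

s1 = s0 ⊼ x2 must be 1, so at least one of s0, x2 is 0.
Satisfying assignments:
  x1=0, x2=0, x3=0
  x1=0, x2=0, x3=1
  x1=1, x2=0, x3=0
  x1=1, x2=0, x3=1
  x1=1, x2=1, x3=1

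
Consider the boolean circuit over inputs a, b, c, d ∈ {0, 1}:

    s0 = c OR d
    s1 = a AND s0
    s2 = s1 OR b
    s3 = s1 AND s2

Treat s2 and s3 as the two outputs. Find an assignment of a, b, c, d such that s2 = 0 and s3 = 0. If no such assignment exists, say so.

a=0, b=0, c=1, d=0

Check with a=0, b=0, c=1, d=0:
s0 = c OR d = 1 OR 0 = 1
s1 = a AND s0 = 0 AND 1 = 0
s2 = s1 OR b = 0 OR 0 = 0
s3 = s1 AND s2 = 0 AND 0 = 0
So s2 = 0 and s3 = 0.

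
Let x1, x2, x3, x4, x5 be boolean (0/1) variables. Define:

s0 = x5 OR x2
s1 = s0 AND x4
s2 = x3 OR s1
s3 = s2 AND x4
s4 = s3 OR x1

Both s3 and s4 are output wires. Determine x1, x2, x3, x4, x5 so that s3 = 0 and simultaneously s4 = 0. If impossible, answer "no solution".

x1=0, x2=1, x3=0, x4=0, x5=1

Check with x1=0, x2=1, x3=0, x4=0, x5=1:
s0 = x5 OR x2 = 1 OR 1 = 1
s1 = s0 AND x4 = 1 AND 0 = 0
s2 = x3 OR s1 = 0 OR 0 = 0
s3 = s2 AND x4 = 0 AND 0 = 0
s4 = s3 OR x1 = 0 OR 0 = 0
So s3 = 0 and s4 = 0.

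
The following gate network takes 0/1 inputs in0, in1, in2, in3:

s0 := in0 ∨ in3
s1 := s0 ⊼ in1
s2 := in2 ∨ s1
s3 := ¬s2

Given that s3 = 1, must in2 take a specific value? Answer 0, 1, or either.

s3 = ¬s2 must be 1, so s2 = 0.
s2 = in2 ∨ s1 must be 0, so both in2 = 0 and s1 = 0.
Every assignment with s3 = 1 has in2 = 0; there are 3 such assignment(s).
  in0=0, in1=1, in2=0, in3=1
  in0=1, in1=1, in2=0, in3=0
  in0=1, in1=1, in2=0, in3=1

0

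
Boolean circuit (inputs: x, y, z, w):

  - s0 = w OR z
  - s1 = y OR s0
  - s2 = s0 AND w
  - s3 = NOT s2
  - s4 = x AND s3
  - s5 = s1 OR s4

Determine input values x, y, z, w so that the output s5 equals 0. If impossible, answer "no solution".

Check with x=0, y=0, z=0, w=0:
s0 = w OR z = 0 OR 0 = 0
s1 = y OR s0 = 0 OR 0 = 0
s2 = s0 AND w = 0 AND 0 = 0
s3 = NOT s2 = NOT 0 = 1
s4 = x AND s3 = 0 AND 1 = 0
s5 = s1 OR s4 = 0 OR 0 = 0
So s5 = 0 as required.

x=0, y=0, z=0, w=0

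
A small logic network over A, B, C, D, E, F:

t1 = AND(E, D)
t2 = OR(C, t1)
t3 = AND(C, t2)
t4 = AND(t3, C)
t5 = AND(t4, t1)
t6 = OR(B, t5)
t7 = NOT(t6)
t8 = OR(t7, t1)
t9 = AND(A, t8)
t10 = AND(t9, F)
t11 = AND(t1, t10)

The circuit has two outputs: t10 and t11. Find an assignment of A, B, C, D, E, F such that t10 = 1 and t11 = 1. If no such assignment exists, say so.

Check with A=1, B=1, C=0, D=1, E=1, F=1:
t1 = AND(E, D) = AND(1, 1) = 1
t2 = OR(C, t1) = OR(0, 1) = 1
t3 = AND(C, t2) = AND(0, 1) = 0
t4 = AND(t3, C) = AND(0, 0) = 0
t5 = AND(t4, t1) = AND(0, 1) = 0
t6 = OR(B, t5) = OR(1, 0) = 1
t7 = NOT(t6) = NOT 1 = 0
t8 = OR(t7, t1) = OR(0, 1) = 1
t9 = AND(A, t8) = AND(1, 1) = 1
t10 = AND(t9, F) = AND(1, 1) = 1
t11 = AND(t1, t10) = AND(1, 1) = 1
So t10 = 1 and t11 = 1.

A=1, B=1, C=0, D=1, E=1, F=1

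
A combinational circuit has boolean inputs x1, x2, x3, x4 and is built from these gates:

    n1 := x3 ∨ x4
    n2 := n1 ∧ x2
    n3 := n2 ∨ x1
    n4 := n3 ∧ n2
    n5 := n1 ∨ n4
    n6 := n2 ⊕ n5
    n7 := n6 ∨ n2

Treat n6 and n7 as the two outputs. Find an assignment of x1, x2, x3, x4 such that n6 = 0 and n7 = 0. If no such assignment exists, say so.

Check with x1=1 x2=0 x3=0 x4=0:
n1 = x3 ∨ x4 = 0 ∨ 0 = 0
n2 = n1 ∧ x2 = 0 ∧ 0 = 0
n3 = n2 ∨ x1 = 0 ∨ 1 = 1
n4 = n3 ∧ n2 = 1 ∧ 0 = 0
n5 = n1 ∨ n4 = 0 ∨ 0 = 0
n6 = n2 ⊕ n5 = 0 ⊕ 0 = 0
n7 = n6 ∨ n2 = 0 ∨ 0 = 0
So n6 = 0 and n7 = 0.

x1=1 x2=0 x3=0 x4=0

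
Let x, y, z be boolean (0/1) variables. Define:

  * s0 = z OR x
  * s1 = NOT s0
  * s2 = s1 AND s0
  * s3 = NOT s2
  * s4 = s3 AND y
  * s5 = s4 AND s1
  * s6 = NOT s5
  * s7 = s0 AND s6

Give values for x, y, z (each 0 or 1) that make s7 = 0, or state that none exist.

x=0 y=1 z=0

s7 = s0 AND s6 must be 0, so at least one of s0, s6 is 0.
Check with x=0 y=1 z=0:
s0 = z OR x = 0 OR 0 = 0
s1 = NOT s0 = NOT 0 = 1
s2 = s1 AND s0 = 1 AND 0 = 0
s3 = NOT s2 = NOT 0 = 1
s4 = s3 AND y = 1 AND 1 = 1
s5 = s4 AND s1 = 1 AND 1 = 1
s6 = NOT s5 = NOT 1 = 0
s7 = s0 AND s6 = 0 AND 0 = 0
So s7 = 0 as required.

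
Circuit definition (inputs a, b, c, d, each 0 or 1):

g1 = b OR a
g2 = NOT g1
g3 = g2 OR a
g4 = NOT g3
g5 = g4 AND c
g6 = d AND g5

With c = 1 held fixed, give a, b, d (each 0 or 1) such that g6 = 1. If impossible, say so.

a=0, b=1, d=1

Check with c = 1 and a=0, b=1, d=1:
g1 = b OR a = 1 OR 0 = 1
g2 = NOT g1 = NOT 1 = 0
g3 = g2 OR a = 0 OR 0 = 0
g4 = NOT g3 = NOT 0 = 1
g5 = g4 AND c = 1 AND 1 = 1
g6 = d AND g5 = 1 AND 1 = 1
So g6 = 1.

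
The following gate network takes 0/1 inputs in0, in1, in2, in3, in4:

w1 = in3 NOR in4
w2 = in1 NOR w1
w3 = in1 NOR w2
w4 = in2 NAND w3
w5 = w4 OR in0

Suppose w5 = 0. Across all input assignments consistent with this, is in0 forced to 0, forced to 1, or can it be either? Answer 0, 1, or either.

0

w5 = w4 OR in0 must be 0, so both w4 = 0 and in0 = 0.
w4 = in2 NAND w3 must be 0, so both in2 = 1 and w3 = 1.
w3 = in1 NOR w2 must be 1, so both in1 = 0 and w2 = 0.
Every assignment with w5 = 0 has in0 = 0; there are 1 such assignment(s).
  in0=0, in1=0, in2=1, in3=0, in4=0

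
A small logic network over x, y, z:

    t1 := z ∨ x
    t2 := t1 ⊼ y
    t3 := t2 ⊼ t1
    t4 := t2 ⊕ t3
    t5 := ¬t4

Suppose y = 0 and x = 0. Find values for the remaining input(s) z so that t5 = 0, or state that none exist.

z=1

Check with y = 0 and x = 0 and z=1:
t1 = z ∨ x = 1 ∨ 0 = 1
t2 = t1 ⊼ y = 1 ⊼ 0 = 1
t3 = t2 ⊼ t1 = 1 ⊼ 1 = 0
t4 = t2 ⊕ t3 = 1 ⊕ 0 = 1
t5 = ¬t4 = ¬1 = 0
So t5 = 0.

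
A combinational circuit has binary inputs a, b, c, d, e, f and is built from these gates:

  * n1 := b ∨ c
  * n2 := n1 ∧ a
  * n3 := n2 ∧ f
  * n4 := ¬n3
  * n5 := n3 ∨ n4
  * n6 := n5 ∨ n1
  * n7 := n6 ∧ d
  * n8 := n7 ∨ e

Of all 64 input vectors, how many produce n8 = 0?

n8 = n7 ∨ e must be 0, so both n7 = 0 and e = 0.
n7 = n6 ∧ d must be 0, so at least one of n6, d is 0.
Enumerating the 64 input combinations, 16 give n8 = 0 and 48 give n8 = 1.

16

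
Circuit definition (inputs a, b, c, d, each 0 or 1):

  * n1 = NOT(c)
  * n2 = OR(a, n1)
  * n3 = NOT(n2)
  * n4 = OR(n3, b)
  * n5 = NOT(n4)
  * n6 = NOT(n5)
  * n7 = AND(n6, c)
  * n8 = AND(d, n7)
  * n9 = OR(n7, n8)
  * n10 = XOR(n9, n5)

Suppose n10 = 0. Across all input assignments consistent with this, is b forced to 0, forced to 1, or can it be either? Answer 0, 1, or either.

n10 = XOR(n9, n5) must be 0, so n9 and n5 are equal.
Every assignment with n10 = 0 has b = 1; there are 4 such assignment(s).
  a=0, b=1, c=0, d=0
  a=0, b=1, c=0, d=1
  a=1, b=1, c=0, d=0
  a=1, b=1, c=0, d=1

1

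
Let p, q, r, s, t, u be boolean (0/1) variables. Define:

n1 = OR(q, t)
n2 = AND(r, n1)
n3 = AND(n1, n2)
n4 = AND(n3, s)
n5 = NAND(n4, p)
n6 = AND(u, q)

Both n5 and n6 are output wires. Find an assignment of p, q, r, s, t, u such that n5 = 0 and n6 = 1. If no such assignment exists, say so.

Check with p=1, q=1, r=1, s=1, t=1, u=1:
n1 = OR(q, t) = OR(1, 1) = 1
n2 = AND(r, n1) = AND(1, 1) = 1
n3 = AND(n1, n2) = AND(1, 1) = 1
n4 = AND(n3, s) = AND(1, 1) = 1
n5 = NAND(n4, p) = NAND(1, 1) = 0
n6 = AND(u, q) = AND(1, 1) = 1
So n5 = 0 and n6 = 1.

p=1, q=1, r=1, s=1, t=1, u=1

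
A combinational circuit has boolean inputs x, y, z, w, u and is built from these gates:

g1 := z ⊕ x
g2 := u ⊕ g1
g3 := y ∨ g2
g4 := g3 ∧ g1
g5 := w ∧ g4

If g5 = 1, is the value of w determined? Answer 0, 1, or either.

1

g5 = w ∧ g4 must be 1, so both w = 1 and g4 = 1.
Every assignment with g5 = 1 has w = 1; there are 6 such assignment(s).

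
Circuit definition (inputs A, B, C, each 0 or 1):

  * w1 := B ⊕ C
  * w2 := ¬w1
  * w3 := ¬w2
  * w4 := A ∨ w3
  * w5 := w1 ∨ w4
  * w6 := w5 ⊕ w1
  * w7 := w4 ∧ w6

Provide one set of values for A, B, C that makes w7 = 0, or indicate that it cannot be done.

A=0 B=0 C=0

w7 = w4 ∧ w6 must be 0, so at least one of w4, w6 is 0.
Check with A=0 B=0 C=0:
w1 = B ⊕ C = 0 ⊕ 0 = 0
w2 = ¬w1 = ¬0 = 1
w3 = ¬w2 = ¬1 = 0
w4 = A ∨ w3 = 0 ∨ 0 = 0
w5 = w1 ∨ w4 = 0 ∨ 0 = 0
w6 = w5 ⊕ w1 = 0 ⊕ 0 = 0
w7 = w4 ∧ w6 = 0 ∧ 0 = 0
So w7 = 0 as required.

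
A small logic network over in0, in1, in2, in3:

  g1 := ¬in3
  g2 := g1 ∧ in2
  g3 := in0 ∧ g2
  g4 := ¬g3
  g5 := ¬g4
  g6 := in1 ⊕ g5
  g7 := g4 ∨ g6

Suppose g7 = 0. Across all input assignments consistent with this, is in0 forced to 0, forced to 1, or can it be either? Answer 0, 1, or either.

g7 = g4 ∨ g6 must be 0, so both g4 = 0 and g6 = 0.
g4 = ¬g3 must be 0, so g3 = 1.
g6 = in1 ⊕ g5 must be 0, so in1 and g5 are equal.
Every assignment with g7 = 0 has in0 = 1; there are 1 such assignment(s).
  in0=1, in1=1, in2=1, in3=0

1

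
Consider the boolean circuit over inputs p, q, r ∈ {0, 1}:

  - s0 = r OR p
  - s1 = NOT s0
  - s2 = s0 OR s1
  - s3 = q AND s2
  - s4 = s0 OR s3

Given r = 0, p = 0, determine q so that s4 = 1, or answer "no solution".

s4 = s0 OR s3 must be 1, so at least one of s0, s3 is 1.
Check with r = 0, p = 0 and q=1:
s0 = r OR p = 0 OR 0 = 0
s1 = NOT s0 = NOT 0 = 1
s2 = s0 OR s1 = 0 OR 1 = 1
s3 = q AND s2 = 1 AND 1 = 1
s4 = s0 OR s3 = 0 OR 1 = 1
So s4 = 1.

q=1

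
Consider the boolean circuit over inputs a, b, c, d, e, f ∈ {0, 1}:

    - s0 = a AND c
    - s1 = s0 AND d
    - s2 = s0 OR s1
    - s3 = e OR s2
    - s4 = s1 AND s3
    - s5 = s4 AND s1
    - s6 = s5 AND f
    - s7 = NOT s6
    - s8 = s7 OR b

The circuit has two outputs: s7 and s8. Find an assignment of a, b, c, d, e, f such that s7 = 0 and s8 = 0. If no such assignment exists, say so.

Check with a=1, b=0, c=1, d=1, e=0, f=1:
s0 = a AND c = 1 AND 1 = 1
s1 = s0 AND d = 1 AND 1 = 1
s2 = s0 OR s1 = 1 OR 1 = 1
s3 = e OR s2 = 0 OR 1 = 1
s4 = s1 AND s3 = 1 AND 1 = 1
s5 = s4 AND s1 = 1 AND 1 = 1
s6 = s5 AND f = 1 AND 1 = 1
s7 = NOT s6 = NOT 1 = 0
s8 = s7 OR b = 0 OR 0 = 0
So s7 = 0 and s8 = 0.

a=1, b=0, c=1, d=1, e=0, f=1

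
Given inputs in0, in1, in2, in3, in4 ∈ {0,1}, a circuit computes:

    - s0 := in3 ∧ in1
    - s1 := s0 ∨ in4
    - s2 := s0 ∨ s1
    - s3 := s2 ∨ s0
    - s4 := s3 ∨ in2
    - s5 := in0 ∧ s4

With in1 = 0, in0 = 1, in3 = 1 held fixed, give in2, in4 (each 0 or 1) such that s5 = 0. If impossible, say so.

s5 = in0 ∧ s4 must be 0, so at least one of in0, s4 is 0.
Check with in1 = 0, in0 = 1, in3 = 1 and in2=0, in4=0:
s0 = in3 ∧ in1 = 1 ∧ 0 = 0
s1 = s0 ∨ in4 = 0 ∨ 0 = 0
s2 = s0 ∨ s1 = 0 ∨ 0 = 0
s3 = s2 ∨ s0 = 0 ∨ 0 = 0
s4 = s3 ∨ in2 = 0 ∨ 0 = 0
s5 = in0 ∧ s4 = 1 ∧ 0 = 0
So s5 = 0.

in2=0, in4=0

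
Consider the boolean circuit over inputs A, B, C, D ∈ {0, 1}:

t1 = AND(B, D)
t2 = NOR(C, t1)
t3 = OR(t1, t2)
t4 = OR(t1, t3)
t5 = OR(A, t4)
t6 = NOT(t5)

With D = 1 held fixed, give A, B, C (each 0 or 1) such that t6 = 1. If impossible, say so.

A=0, B=0, C=1

Check with D = 1 and A=0, B=0, C=1:
t1 = AND(B, D) = AND(0, 1) = 0
t2 = NOR(C, t1) = NOR(1, 0) = 0
t3 = OR(t1, t2) = OR(0, 0) = 0
t4 = OR(t1, t3) = OR(0, 0) = 0
t5 = OR(A, t4) = OR(0, 0) = 0
t6 = NOT(t5) = NOT 0 = 1
So t6 = 1.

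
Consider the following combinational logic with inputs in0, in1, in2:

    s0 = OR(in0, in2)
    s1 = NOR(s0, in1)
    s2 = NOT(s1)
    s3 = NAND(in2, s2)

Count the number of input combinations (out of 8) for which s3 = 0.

s3 = NAND(in2, s2) must be 0, so both in2 = 1 and s2 = 1.
Satisfying assignments:
  in0=0, in1=0, in2=1
  in0=0, in1=1, in2=1
  in0=1, in1=0, in2=1
  in0=1, in1=1, in2=1

4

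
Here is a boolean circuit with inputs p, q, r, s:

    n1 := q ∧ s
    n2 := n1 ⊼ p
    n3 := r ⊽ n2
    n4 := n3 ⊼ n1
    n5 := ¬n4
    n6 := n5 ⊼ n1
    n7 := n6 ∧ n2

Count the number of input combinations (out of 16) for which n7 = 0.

n7 = n6 ∧ n2 must be 0, so at least one of n6, n2 is 0.
Enumerating the 16 input combinations, 2 give n7 = 0 and 14 give n7 = 1.

2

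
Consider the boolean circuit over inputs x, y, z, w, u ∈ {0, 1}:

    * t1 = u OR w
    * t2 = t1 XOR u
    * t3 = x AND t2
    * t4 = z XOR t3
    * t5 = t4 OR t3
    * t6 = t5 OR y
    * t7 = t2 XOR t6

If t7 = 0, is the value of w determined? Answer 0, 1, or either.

either

Both values of w occur among assignments with t7 = 0:
  w=0: x=0, y=0, z=0, w=0, u=0
  w=1: x=0, y=0, z=0, w=1, u=1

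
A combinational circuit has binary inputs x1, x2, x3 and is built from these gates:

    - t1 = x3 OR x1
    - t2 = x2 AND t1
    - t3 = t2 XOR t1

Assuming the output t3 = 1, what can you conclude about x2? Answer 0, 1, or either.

0

t3 = t2 XOR t1 must be 1, so t2 and t1 differ.
Every assignment with t3 = 1 has x2 = 0; there are 3 such assignment(s).
  x1=0, x2=0, x3=1
  x1=1, x2=0, x3=0
  x1=1, x2=0, x3=1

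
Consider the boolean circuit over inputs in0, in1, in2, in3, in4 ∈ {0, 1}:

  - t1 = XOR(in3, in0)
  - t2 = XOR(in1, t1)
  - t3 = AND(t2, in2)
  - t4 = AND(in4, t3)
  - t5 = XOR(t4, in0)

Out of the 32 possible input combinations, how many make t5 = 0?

t5 = XOR(t4, in0) must be 0, so t4 and in0 are equal.
Enumerating the 32 input combinations, 16 give t5 = 0 and 16 give t5 = 1.

16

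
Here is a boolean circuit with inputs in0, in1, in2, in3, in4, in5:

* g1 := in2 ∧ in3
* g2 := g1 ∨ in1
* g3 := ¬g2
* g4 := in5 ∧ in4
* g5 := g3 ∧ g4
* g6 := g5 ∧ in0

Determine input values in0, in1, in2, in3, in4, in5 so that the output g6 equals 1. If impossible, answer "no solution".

g6 = g5 ∧ in0 must be 1, so both g5 = 1 and in0 = 1.
Check with in0=1, in1=0, in2=1, in3=0, in4=1, in5=1:
g1 = in2 ∧ in3 = 1 ∧ 0 = 0
g2 = g1 ∨ in1 = 0 ∨ 0 = 0
g3 = ¬g2 = ¬0 = 1
g4 = in5 ∧ in4 = 1 ∧ 1 = 1
g5 = g3 ∧ g4 = 1 ∧ 1 = 1
g6 = g5 ∧ in0 = 1 ∧ 1 = 1
So g6 = 1 as required.

in0=1, in1=0, in2=1, in3=0, in4=1, in5=1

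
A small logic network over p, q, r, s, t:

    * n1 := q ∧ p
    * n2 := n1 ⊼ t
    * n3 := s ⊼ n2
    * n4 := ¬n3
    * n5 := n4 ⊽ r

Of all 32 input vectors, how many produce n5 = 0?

n5 = n4 ⊽ r must be 0, so at least one of n4, r is 1.
Enumerating the 32 input combinations, 23 give n5 = 0 and 9 give n5 = 1.

23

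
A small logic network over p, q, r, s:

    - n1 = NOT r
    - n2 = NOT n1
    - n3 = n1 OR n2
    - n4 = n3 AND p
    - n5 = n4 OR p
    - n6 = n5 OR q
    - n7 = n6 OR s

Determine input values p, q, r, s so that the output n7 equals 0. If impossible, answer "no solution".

p=0, q=0, r=1, s=0

Check with p=0, q=0, r=1, s=0:
n1 = NOT r = NOT 1 = 0
n2 = NOT n1 = NOT 0 = 1
n3 = n1 OR n2 = 0 OR 1 = 1
n4 = n3 AND p = 1 AND 0 = 0
n5 = n4 OR p = 0 OR 0 = 0
n6 = n5 OR q = 0 OR 0 = 0
n7 = n6 OR s = 0 OR 0 = 0
So n7 = 0 as required.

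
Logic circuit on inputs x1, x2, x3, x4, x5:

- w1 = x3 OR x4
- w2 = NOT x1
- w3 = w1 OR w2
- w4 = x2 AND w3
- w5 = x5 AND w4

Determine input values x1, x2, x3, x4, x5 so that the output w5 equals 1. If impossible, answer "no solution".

x1=1, x2=1, x3=0, x4=1, x5=1

Check with x1=1, x2=1, x3=0, x4=1, x5=1:
w1 = x3 OR x4 = 0 OR 1 = 1
w2 = NOT x1 = NOT 1 = 0
w3 = w1 OR w2 = 1 OR 0 = 1
w4 = x2 AND w3 = 1 AND 1 = 1
w5 = x5 AND w4 = 1 AND 1 = 1
So w5 = 1 as required.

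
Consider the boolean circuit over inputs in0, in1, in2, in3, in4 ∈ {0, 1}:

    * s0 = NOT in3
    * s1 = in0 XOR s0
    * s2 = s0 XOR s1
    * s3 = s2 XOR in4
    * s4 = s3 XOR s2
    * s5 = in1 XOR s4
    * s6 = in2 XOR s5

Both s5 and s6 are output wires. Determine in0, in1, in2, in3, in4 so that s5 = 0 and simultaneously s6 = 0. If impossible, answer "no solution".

in0=0, in1=0, in2=0, in3=1, in4=0

Check with in0=0, in1=0, in2=0, in3=1, in4=0:
s0 = NOT in3 = NOT 1 = 0
s1 = in0 XOR s0 = 0 XOR 0 = 0
s2 = s0 XOR s1 = 0 XOR 0 = 0
s3 = s2 XOR in4 = 0 XOR 0 = 0
s4 = s3 XOR s2 = 0 XOR 0 = 0
s5 = in1 XOR s4 = 0 XOR 0 = 0
s6 = in2 XOR s5 = 0 XOR 0 = 0
So s5 = 0 and s6 = 0.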